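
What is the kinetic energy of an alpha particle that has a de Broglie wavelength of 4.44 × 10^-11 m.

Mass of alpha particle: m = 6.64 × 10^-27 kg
1.68 × 10^-20 J (or 0.105 eV)

From λ = h/√(2mKE), we solve for KE:

λ² = h²/(2mKE)
KE = h²/(2mλ²)
KE = (6.626 × 10^-34 J·s)² / (2 × 6.64 × 10^-27 kg × (4.44 × 10^-11 m)²)
KE = 1.68 × 10^-20 J
KE = 0.105 eV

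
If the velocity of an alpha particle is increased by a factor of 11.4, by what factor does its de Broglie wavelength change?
The wavelength decreases by a factor of 11.4.

From λ = h/(mv), the wavelength is inversely proportional to velocity:

λ ∝ 1/v

If v → 11.4v, then λ → λ/11.4

When velocity is increased by a factor of 11.4, the wavelength decreases by a factor of 11.4.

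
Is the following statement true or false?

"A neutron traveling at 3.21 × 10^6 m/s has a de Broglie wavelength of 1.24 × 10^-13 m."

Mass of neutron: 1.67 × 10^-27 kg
True

The claim is correct.

Using λ = h/(mv):
λ = (6.626 × 10^-34 J·s) / (1.67 × 10^-27 kg × 3.21 × 10^6 m/s)
λ = 1.24 × 10^-13 m

This matches the claimed value.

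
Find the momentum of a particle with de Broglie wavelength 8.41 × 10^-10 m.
7.88 × 10^-25 kg·m/s

From the de Broglie relation λ = h/p, we solve for p:

p = h/λ
p = (6.626 × 10^-34 J·s) / (8.41 × 10^-10 m)
p = 7.88 × 10^-25 kg·m/s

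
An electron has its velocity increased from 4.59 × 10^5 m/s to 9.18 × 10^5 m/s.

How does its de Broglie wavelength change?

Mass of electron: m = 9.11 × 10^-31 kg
The wavelength decreases by a factor of 2.

Using λ = h/(mv):

Initial wavelength: λ₁ = h/(mv₁) = 1.58 × 10^-9 m
Final wavelength: λ₂ = h/(mv₂) = 7.92 × 10^-10 m

Since λ ∝ 1/v, when velocity increases by a factor of 2, the wavelength decreases by a factor of 2.

λ₂/λ₁ = v₁/v₂ = 1/2

The wavelength decreases by a factor of 2.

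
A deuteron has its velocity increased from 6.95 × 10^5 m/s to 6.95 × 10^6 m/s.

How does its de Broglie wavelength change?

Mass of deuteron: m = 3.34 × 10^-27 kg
The wavelength decreases by a factor of 10.

Using λ = h/(mv):

Initial wavelength: λ₁ = h/(mv₁) = 2.85 × 10^-13 m
Final wavelength: λ₂ = h/(mv₂) = 2.85 × 10^-14 m

Since λ ∝ 1/v, when velocity increases by a factor of 10, the wavelength decreases by a factor of 10.

λ₂/λ₁ = v₁/v₂ = 1/10

The wavelength decreases by a factor of 10.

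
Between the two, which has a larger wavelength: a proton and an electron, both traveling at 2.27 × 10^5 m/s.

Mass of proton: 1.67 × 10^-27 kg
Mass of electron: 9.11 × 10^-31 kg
The electron has the longer wavelength.

Using λ = h/(mv), since both particles have the same velocity, the wavelength depends only on mass.

For proton: λ₁ = h/(m₁v) = 1.75 × 10^-12 m
For electron: λ₂ = h/(m₂v) = 3.20 × 10^-9 m

Since λ ∝ 1/m at constant velocity, the lighter particle has the longer wavelength.

The electron has the longer de Broglie wavelength.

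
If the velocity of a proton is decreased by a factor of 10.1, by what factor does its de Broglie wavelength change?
The wavelength increases by a factor of 10.1.

From λ = h/(mv), the wavelength is inversely proportional to velocity:

λ ∝ 1/v

If v → v/10.1, then λ → 10.1λ

When velocity is decreased by a factor of 10.1, the wavelength increases by a factor of 10.1.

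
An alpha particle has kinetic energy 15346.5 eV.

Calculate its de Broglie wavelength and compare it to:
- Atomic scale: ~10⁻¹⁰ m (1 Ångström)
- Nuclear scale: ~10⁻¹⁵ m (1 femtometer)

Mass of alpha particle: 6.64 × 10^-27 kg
λ = 1.16 × 10^-13 m, which is between nuclear and atomic scales.

Using λ = h/√(2mKE):

KE = 15346.5 eV = 2.459 × 10^-15 J

λ = h/√(2mKE)
λ = (6.626 × 10^-34 J·s) / √(2 × 6.64 × 10^-27 kg × 2.459 × 10^-15 J)
λ = 1.16 × 10^-13 m

Comparison:
- Atomic scale (10⁻¹⁰ m): λ is 0.0012× this size
- Nuclear scale (10⁻¹⁵ m): λ is 1.2e+02× this size

The wavelength is between nuclear and atomic scales.

This wavelength is appropriate for probing atomic structure but too large for nuclear physics experiments.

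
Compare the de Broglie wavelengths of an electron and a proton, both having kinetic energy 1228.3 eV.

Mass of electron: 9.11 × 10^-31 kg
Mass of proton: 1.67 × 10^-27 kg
The electron has the longer wavelength.

Using λ = h/√(2mKE):

For electron: λ₁ = h/√(2m₁KE) = 3.50 × 10^-11 m
For proton: λ₂ = h/√(2m₂KE) = 8.17 × 10^-13 m

Since λ ∝ 1/√m at constant kinetic energy, the lighter particle has the longer wavelength.

The electron has the longer de Broglie wavelength.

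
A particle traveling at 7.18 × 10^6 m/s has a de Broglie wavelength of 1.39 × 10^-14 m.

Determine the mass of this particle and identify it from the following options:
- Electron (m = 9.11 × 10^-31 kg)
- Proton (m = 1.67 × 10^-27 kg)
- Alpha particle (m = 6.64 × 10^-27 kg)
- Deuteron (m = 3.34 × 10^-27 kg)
The particle is an alpha particle.

From λ = h/(mv), solve for mass:

m = h/(λv)
m = (6.626 × 10^-34 J·s) / (1.39 × 10^-14 m × 7.18 × 10^6 m/s)
m = 6.64 × 10^-27 kg

Comparing with the listed masses, this is closest to an alpha particle.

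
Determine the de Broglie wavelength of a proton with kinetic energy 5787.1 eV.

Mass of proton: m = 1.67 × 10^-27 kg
3.77 × 10^-13 m

Using λ = h/√(2mKE):

First convert KE to Joules: KE = 5787.1 eV = 9.272 × 10^-16 J

λ = h/√(2mKE)
λ = (6.626 × 10^-34 J·s) / √(2 × 1.67 × 10^-27 kg × 9.272 × 10^-16 J)
λ = 3.77 × 10^-13 m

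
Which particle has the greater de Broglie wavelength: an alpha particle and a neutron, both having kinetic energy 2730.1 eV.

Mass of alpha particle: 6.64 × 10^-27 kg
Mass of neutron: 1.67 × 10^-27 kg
The neutron has the longer wavelength.

Using λ = h/√(2mKE):

For alpha particle: λ₁ = h/√(2m₁KE) = 2.75 × 10^-13 m
For neutron: λ₂ = h/√(2m₂KE) = 5.48 × 10^-13 m

Since λ ∝ 1/√m at constant kinetic energy, the lighter particle has the longer wavelength.

The neutron has the longer de Broglie wavelength.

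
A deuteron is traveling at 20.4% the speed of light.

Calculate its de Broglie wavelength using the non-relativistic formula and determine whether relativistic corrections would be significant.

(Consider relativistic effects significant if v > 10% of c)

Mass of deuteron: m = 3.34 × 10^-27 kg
Yes, relativistic corrections are needed.

Using the non-relativistic de Broglie formula λ = h/(mv):

v = 20.4% × c = 6.116 × 10^7 m/s

λ = h/(mv)
λ = (6.626 × 10^-34 J·s) / (3.34 × 10^-27 kg × 6.116 × 10^7 m/s)
λ = 3.24 × 10^-15 m

Since v = 20.4% of c > 10% of c, relativistic corrections ARE significant and the actual wavelength would differ from this non-relativistic estimate.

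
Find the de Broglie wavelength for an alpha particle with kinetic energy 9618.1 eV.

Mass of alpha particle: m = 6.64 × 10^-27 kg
1.46 × 10^-13 m

Using λ = h/√(2mKE):

First convert KE to Joules: KE = 9618.1 eV = 1.541 × 10^-15 J

λ = h/√(2mKE)
λ = (6.626 × 10^-34 J·s) / √(2 × 6.64 × 10^-27 kg × 1.541 × 10^-15 J)
λ = 1.46 × 10^-13 m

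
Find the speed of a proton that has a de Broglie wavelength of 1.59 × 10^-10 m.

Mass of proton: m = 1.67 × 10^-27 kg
2.50 × 10^3 m/s

From the de Broglie relation λ = h/(mv), we solve for v:

v = h/(mλ)
v = (6.626 × 10^-34 J·s) / (1.67 × 10^-27 kg × 1.59 × 10^-10 m)
v = 2.50 × 10^3 m/s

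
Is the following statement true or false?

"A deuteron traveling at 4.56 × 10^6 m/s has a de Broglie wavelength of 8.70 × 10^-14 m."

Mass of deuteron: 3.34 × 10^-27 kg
False

The claim is incorrect.

Using λ = h/(mv):
λ = (6.626 × 10^-34 J·s) / (3.34 × 10^-27 kg × 4.56 × 10^6 m/s)
λ = 4.35 × 10^-14 m

The actual wavelength differs from the claimed 8.70 × 10^-14 m.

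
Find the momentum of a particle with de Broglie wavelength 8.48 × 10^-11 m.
7.81 × 10^-24 kg·m/s

From the de Broglie relation λ = h/p, we solve for p:

p = h/λ
p = (6.626 × 10^-34 J·s) / (8.48 × 10^-11 m)
p = 7.81 × 10^-24 kg·m/s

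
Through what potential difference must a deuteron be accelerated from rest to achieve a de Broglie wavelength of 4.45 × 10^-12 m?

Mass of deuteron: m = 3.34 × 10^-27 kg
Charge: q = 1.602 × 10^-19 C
20.7 V

From λ = h/√(2mqV), we solve for V:

λ² = h²/(2mqV)
V = h²/(2mqλ²)
V = (6.626 × 10^-34 J·s)² / (2 × 3.34 × 10^-27 kg × 1.602 × 10^-19 C × (4.45 × 10^-12 m)²)
V = 20.7 V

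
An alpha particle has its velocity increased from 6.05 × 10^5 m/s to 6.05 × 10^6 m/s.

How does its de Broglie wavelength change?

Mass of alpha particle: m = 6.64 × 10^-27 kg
The wavelength decreases by a factor of 10.

Using λ = h/(mv):

Initial wavelength: λ₁ = h/(mv₁) = 1.65 × 10^-13 m
Final wavelength: λ₂ = h/(mv₂) = 1.65 × 10^-14 m

Since λ ∝ 1/v, when velocity increases by a factor of 10, the wavelength decreases by a factor of 10.

λ₂/λ₁ = v₁/v₂ = 1/10

The wavelength decreases by a factor of 10.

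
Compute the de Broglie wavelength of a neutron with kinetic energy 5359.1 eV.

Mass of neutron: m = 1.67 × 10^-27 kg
3.91 × 10^-13 m

Using λ = h/√(2mKE):

First convert KE to Joules: KE = 5359.1 eV = 8.586 × 10^-16 J

λ = h/√(2mKE)
λ = (6.626 × 10^-34 J·s) / √(2 × 1.67 × 10^-27 kg × 8.586 × 10^-16 J)
λ = 3.91 × 10^-13 m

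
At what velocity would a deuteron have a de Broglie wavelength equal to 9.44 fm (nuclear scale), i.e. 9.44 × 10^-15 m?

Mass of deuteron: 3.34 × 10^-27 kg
2.10 × 10^7 m/s

From λ = h/(mv), solve for v:

v = h/(mλ)
v = (6.626 × 10^-34 J·s) / (3.34 × 10^-27 kg × 9.44 × 10^-15 m)
v = 2.10 × 10^7 m/s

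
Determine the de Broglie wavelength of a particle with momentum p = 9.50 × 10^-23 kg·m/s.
6.97 × 10^-12 m

Using the de Broglie relation λ = h/p:

λ = h/p
λ = (6.626 × 10^-34 J·s) / (9.50 × 10^-23 kg·m/s)
λ = 6.97 × 10^-12 m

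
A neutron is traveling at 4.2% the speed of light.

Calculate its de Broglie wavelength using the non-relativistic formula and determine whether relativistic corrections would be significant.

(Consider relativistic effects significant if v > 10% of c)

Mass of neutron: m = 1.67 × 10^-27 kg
No, relativistic corrections are not needed.

Using the non-relativistic de Broglie formula λ = h/(mv):

v = 4.2% × c = 1.259 × 10^7 m/s

λ = h/(mv)
λ = (6.626 × 10^-34 J·s) / (1.67 × 10^-27 kg × 1.259 × 10^7 m/s)
λ = 3.15 × 10^-14 m

Since v = 4.2% of c < 10% of c, relativistic corrections are NOT significant and this non-relativistic result is a good approximation.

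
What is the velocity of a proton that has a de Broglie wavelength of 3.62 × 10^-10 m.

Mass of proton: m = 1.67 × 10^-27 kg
1.10 × 10^3 m/s

From the de Broglie relation λ = h/(mv), we solve for v:

v = h/(mλ)
v = (6.626 × 10^-34 J·s) / (1.67 × 10^-27 kg × 3.62 × 10^-10 m)
v = 1.10 × 10^3 m/s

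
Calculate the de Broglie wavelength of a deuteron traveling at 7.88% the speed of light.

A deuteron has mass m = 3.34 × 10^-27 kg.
8.40 × 10^-15 m

Using the de Broglie relation λ = h/(mv):

v = 7.88% × c = 2.362 × 10^7 m/s

λ = h/(mv)
λ = (6.626 × 10^-34 J·s) / (3.34 × 10^-27 kg × 2.362 × 10^7 m/s)
λ = 8.40 × 10^-15 m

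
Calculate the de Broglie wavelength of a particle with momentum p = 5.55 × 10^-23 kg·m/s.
1.19 × 10^-11 m

Using the de Broglie relation λ = h/p:

λ = h/p
λ = (6.626 × 10^-34 J·s) / (5.55 × 10^-23 kg·m/s)
λ = 1.19 × 10^-11 m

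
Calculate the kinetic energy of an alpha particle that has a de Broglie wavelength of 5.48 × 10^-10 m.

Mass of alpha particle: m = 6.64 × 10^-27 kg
1.10 × 10^-22 J (or 6.87 × 10^-4 eV)

From λ = h/√(2mKE), we solve for KE:

λ² = h²/(2mKE)
KE = h²/(2mλ²)
KE = (6.626 × 10^-34 J·s)² / (2 × 6.64 × 10^-27 kg × (5.48 × 10^-10 m)²)
KE = 1.10 × 10^-22 J
KE = 6.87 × 10^-4 eV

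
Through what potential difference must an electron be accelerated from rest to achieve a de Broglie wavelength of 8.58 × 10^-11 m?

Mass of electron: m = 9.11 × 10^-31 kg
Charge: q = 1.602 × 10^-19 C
204 V

From λ = h/√(2mqV), we solve for V:

λ² = h²/(2mqV)
V = h²/(2mqλ²)
V = (6.626 × 10^-34 J·s)² / (2 × 9.11 × 10^-31 kg × 1.602 × 10^-19 C × (8.58 × 10^-11 m)²)
V = 204 V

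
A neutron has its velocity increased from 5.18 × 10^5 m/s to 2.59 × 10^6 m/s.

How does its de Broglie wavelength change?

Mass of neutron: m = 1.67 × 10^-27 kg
The wavelength decreases by a factor of 5.

Using λ = h/(mv):

Initial wavelength: λ₁ = h/(mv₁) = 7.66 × 10^-13 m
Final wavelength: λ₂ = h/(mv₂) = 1.53 × 10^-13 m

Since λ ∝ 1/v, when velocity increases by a factor of 5, the wavelength decreases by a factor of 5.

λ₂/λ₁ = v₁/v₂ = 1/5

The wavelength decreases by a factor of 5.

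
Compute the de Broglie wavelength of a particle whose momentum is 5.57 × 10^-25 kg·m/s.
1.19 × 10^-9 m

Using the de Broglie relation λ = h/p:

λ = h/p
λ = (6.626 × 10^-34 J·s) / (5.57 × 10^-25 kg·m/s)
λ = 1.19 × 10^-9 m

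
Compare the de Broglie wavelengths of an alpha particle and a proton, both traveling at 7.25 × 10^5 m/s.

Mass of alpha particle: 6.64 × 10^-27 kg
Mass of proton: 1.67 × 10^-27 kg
The proton has the longer wavelength.

Using λ = h/(mv), since both particles have the same velocity, the wavelength depends only on mass.

For alpha particle: λ₁ = h/(m₁v) = 1.38 × 10^-13 m
For proton: λ₂ = h/(m₂v) = 5.47 × 10^-13 m

Since λ ∝ 1/m at constant velocity, the lighter particle has the longer wavelength.

The proton has the longer de Broglie wavelength.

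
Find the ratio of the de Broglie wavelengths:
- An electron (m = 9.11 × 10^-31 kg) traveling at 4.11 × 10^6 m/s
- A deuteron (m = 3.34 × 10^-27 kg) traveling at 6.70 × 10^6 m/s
λ₁/λ₂ = 5.98 × 10^3

Using λ = h/(mv):

λ₁ = h/(m₁v₁) = 1.77 × 10^-10 m
λ₂ = h/(m₂v₂) = 2.96 × 10^-14 m

Ratio λ₁/λ₂ = (m₂v₂)/(m₁v₁)
         = (3.34 × 10^-27 kg × 6.70 × 10^6 m/s) / (9.11 × 10^-31 kg × 4.11 × 10^6 m/s)
         = 5.98 × 10^3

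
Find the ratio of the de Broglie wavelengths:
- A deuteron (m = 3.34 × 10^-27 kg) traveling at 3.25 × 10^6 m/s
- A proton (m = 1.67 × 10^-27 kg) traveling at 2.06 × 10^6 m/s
λ₁/λ₂ = 0.317

Using λ = h/(mv):

λ₁ = h/(m₁v₁) = 6.10 × 10^-14 m
λ₂ = h/(m₂v₂) = 1.93 × 10^-13 m

Ratio λ₁/λ₂ = (m₂v₂)/(m₁v₁)
         = (1.67 × 10^-27 kg × 2.06 × 10^6 m/s) / (3.34 × 10^-27 kg × 3.25 × 10^6 m/s)
         = 0.317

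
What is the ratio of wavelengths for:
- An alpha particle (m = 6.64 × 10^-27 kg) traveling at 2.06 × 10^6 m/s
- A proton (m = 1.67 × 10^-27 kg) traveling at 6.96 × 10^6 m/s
λ₁/λ₂ = 0.850

Using λ = h/(mv):

λ₁ = h/(m₁v₁) = 4.84 × 10^-14 m
λ₂ = h/(m₂v₂) = 5.70 × 10^-14 m

Ratio λ₁/λ₂ = (m₂v₂)/(m₁v₁)
         = (1.67 × 10^-27 kg × 6.96 × 10^6 m/s) / (6.64 × 10^-27 kg × 2.06 × 10^6 m/s)
         = 0.850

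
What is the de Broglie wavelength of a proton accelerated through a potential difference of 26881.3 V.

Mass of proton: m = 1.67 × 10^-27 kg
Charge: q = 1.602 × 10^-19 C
1.75 × 10^-13 m

When a particle is accelerated through voltage V, it gains kinetic energy KE = qV.

The de Broglie wavelength is then λ = h/√(2mqV):

λ = h/√(2mqV)
λ = (6.626 × 10^-34 J·s) / √(2 × 1.67 × 10^-27 kg × 1.602 × 10^-19 C × 26881.3 V)
λ = 1.75 × 10^-13 m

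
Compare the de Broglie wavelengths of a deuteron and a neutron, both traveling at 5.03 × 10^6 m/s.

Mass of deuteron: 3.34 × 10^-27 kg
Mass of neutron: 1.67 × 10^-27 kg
The neutron has the longer wavelength.

Using λ = h/(mv), since both particles have the same velocity, the wavelength depends only on mass.

For deuteron: λ₁ = h/(m₁v) = 3.94 × 10^-14 m
For neutron: λ₂ = h/(m₂v) = 7.89 × 10^-14 m

Since λ ∝ 1/m at constant velocity, the lighter particle has the longer wavelength.

The neutron has the longer de Broglie wavelength.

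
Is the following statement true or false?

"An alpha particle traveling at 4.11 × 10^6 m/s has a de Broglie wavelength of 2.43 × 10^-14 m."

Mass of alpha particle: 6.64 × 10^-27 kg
True

The claim is correct.

Using λ = h/(mv):
λ = (6.626 × 10^-34 J·s) / (6.64 × 10^-27 kg × 4.11 × 10^6 m/s)
λ = 2.43 × 10^-14 m

This matches the claimed value.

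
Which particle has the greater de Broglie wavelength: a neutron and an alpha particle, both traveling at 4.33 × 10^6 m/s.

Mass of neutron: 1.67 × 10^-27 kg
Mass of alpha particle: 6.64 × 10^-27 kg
The neutron has the longer wavelength.

Using λ = h/(mv), since both particles have the same velocity, the wavelength depends only on mass.

For neutron: λ₁ = h/(m₁v) = 9.16 × 10^-14 m
For alpha particle: λ₂ = h/(m₂v) = 2.30 × 10^-14 m

Since λ ∝ 1/m at constant velocity, the lighter particle has the longer wavelength.

The neutron has the longer de Broglie wavelength.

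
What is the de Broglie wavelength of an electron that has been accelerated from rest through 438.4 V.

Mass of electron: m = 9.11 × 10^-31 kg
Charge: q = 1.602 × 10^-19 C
5.86 × 10^-11 m

When a particle is accelerated through voltage V, it gains kinetic energy KE = qV.

The de Broglie wavelength is then λ = h/√(2mqV):

λ = h/√(2mqV)
λ = (6.626 × 10^-34 J·s) / √(2 × 9.11 × 10^-31 kg × 1.602 × 10^-19 C × 438.4 V)
λ = 5.86 × 10^-11 m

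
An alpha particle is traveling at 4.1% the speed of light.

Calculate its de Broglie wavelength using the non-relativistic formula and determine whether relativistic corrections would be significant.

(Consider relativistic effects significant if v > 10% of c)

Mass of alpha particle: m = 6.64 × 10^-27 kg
No, relativistic corrections are not needed.

Using the non-relativistic de Broglie formula λ = h/(mv):

v = 4.1% × c = 1.229 × 10^7 m/s

λ = h/(mv)
λ = (6.626 × 10^-34 J·s) / (6.64 × 10^-27 kg × 1.229 × 10^7 m/s)
λ = 8.12 × 10^-15 m

Since v = 4.1% of c < 10% of c, relativistic corrections are NOT significant and this non-relativistic result is a good approximation.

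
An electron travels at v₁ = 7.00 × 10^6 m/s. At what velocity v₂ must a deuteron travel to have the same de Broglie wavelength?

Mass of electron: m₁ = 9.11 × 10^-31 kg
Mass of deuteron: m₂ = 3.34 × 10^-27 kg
v₂ = 1.91 × 10^3 m/s

For equal de Broglie wavelengths: λ₁ = λ₂

h/(m₁v₁) = h/(m₂v₂)
m₁v₁ = m₂v₂
v₂ = v₁ · (m₁/m₂)

v₂ = 7.00 × 10^6 m/s × (9.11 × 10^-31 kg / 3.34 × 10^-27 kg)
v₂ = 1.91 × 10^3 m/s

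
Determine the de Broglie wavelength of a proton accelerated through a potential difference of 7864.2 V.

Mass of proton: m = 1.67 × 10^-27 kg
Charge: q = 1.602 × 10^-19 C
3.23 × 10^-13 m

When a particle is accelerated through voltage V, it gains kinetic energy KE = qV.

The de Broglie wavelength is then λ = h/√(2mqV):

λ = h/√(2mqV)
λ = (6.626 × 10^-34 J·s) / √(2 × 1.67 × 10^-27 kg × 1.602 × 10^-19 C × 7864.2 V)
λ = 3.23 × 10^-13 m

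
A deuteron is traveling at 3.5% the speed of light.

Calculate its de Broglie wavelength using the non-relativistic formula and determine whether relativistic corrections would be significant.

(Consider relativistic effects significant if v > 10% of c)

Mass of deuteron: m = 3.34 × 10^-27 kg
No, relativistic corrections are not needed.

Using the non-relativistic de Broglie formula λ = h/(mv):

v = 3.5% × c = 1.049 × 10^7 m/s

λ = h/(mv)
λ = (6.626 × 10^-34 J·s) / (3.34 × 10^-27 kg × 1.049 × 10^7 m/s)
λ = 1.89 × 10^-14 m

Since v = 3.5% of c < 10% of c, relativistic corrections are NOT significant and this non-relativistic result is a good approximation.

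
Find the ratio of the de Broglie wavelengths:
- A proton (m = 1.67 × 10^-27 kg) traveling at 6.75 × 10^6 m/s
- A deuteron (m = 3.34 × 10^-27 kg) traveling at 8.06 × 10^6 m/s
λ₁/λ₂ = 2.39

Using λ = h/(mv):

λ₁ = h/(m₁v₁) = 5.88 × 10^-14 m
λ₂ = h/(m₂v₂) = 2.46 × 10^-14 m

Ratio λ₁/λ₂ = (m₂v₂)/(m₁v₁)
         = (3.34 × 10^-27 kg × 8.06 × 10^6 m/s) / (1.67 × 10^-27 kg × 6.75 × 10^6 m/s)
         = 2.39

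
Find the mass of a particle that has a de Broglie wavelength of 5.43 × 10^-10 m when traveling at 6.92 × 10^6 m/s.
1.76 × 10^-31 kg

From the de Broglie relation λ = h/(mv), we solve for m:

m = h/(λv)
m = (6.626 × 10^-34 J·s) / (5.43 × 10^-10 m × 6.92 × 10^6 m/s)
m = 1.76 × 10^-31 kg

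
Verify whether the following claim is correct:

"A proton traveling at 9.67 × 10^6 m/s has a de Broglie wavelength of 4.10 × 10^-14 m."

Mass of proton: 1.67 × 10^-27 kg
True

The claim is correct.

Using λ = h/(mv):
λ = (6.626 × 10^-34 J·s) / (1.67 × 10^-27 kg × 9.67 × 10^6 m/s)
λ = 4.10 × 10^-14 m

This matches the claimed value.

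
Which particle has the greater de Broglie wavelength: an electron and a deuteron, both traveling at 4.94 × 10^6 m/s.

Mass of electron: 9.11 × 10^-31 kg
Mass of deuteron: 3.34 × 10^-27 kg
The electron has the longer wavelength.

Using λ = h/(mv), since both particles have the same velocity, the wavelength depends only on mass.

For electron: λ₁ = h/(m₁v) = 1.47 × 10^-10 m
For deuteron: λ₂ = h/(m₂v) = 4.02 × 10^-14 m

Since λ ∝ 1/m at constant velocity, the lighter particle has the longer wavelength.

The electron has the longer de Broglie wavelength.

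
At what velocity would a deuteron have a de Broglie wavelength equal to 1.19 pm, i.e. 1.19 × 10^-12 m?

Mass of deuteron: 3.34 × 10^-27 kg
1.67 × 10^5 m/s

From λ = h/(mv), solve for v:

v = h/(mλ)
v = (6.626 × 10^-34 J·s) / (3.34 × 10^-27 kg × 1.19 × 10^-12 m)
v = 1.67 × 10^5 m/s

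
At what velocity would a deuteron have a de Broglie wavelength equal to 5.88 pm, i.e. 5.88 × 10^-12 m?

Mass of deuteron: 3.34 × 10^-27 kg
3.37 × 10^4 m/s

From λ = h/(mv), solve for v:

v = h/(mλ)
v = (6.626 × 10^-34 J·s) / (3.34 × 10^-27 kg × 5.88 × 10^-12 m)
v = 3.37 × 10^4 m/s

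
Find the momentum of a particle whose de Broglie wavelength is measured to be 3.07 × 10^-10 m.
2.16 × 10^-24 kg·m/s

From the de Broglie relation λ = h/p, we solve for p:

p = h/λ
p = (6.626 × 10^-34 J·s) / (3.07 × 10^-10 m)
p = 2.16 × 10^-24 kg·m/s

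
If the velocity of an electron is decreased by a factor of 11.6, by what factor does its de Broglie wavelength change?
The wavelength increases by a factor of 11.6.

From λ = h/(mv), the wavelength is inversely proportional to velocity:

λ ∝ 1/v

If v → v/11.6, then λ → 11.6λ

When velocity is decreased by a factor of 11.6, the wavelength increases by a factor of 11.6.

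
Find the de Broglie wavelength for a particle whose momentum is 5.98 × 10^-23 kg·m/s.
1.11 × 10^-11 m

Using the de Broglie relation λ = h/p:

λ = h/p
λ = (6.626 × 10^-34 J·s) / (5.98 × 10^-23 kg·m/s)
λ = 1.11 × 10^-11 m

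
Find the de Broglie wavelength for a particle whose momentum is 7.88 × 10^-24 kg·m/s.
8.41 × 10^-11 m

Using the de Broglie relation λ = h/p:

λ = h/p
λ = (6.626 × 10^-34 J·s) / (7.88 × 10^-24 kg·m/s)
λ = 8.41 × 10^-11 m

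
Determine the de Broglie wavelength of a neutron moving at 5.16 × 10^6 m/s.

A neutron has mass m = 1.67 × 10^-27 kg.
7.69 × 10^-14 m

Using the de Broglie relation λ = h/(mv):

λ = h/(mv)
λ = (6.626 × 10^-34 J·s) / (1.67 × 10^-27 kg × 5.16 × 10^6 m/s)
λ = 7.69 × 10^-14 m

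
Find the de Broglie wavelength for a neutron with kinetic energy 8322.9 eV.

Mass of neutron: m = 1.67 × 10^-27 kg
3.14 × 10^-13 m

Using λ = h/√(2mKE):

First convert KE to Joules: KE = 8322.9 eV = 1.333 × 10^-15 J

λ = h/√(2mKE)
λ = (6.626 × 10^-34 J·s) / √(2 × 1.67 × 10^-27 kg × 1.333 × 10^-15 J)
λ = 3.14 × 10^-13 m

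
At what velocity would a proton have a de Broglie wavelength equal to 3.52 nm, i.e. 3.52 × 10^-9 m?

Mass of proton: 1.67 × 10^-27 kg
1.13 × 10^2 m/s

From λ = h/(mv), solve for v:

v = h/(mλ)
v = (6.626 × 10^-34 J·s) / (1.67 × 10^-27 kg × 3.52 × 10^-9 m)
v = 1.13 × 10^2 m/s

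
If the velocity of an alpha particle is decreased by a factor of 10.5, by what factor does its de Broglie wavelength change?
The wavelength increases by a factor of 10.5.

From λ = h/(mv), the wavelength is inversely proportional to velocity:

λ ∝ 1/v

If v → v/10.5, then λ → 10.5λ

When velocity is decreased by a factor of 10.5, the wavelength increases by a factor of 10.5.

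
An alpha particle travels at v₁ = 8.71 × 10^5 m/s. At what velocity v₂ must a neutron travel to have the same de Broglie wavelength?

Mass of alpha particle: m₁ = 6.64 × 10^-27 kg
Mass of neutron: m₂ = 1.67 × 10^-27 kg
v₂ = 3.46 × 10^6 m/s

For equal de Broglie wavelengths: λ₁ = λ₂

h/(m₁v₁) = h/(m₂v₂)
m₁v₁ = m₂v₂
v₂ = v₁ · (m₁/m₂)

v₂ = 8.71 × 10^5 m/s × (6.64 × 10^-27 kg / 1.67 × 10^-27 kg)
v₂ = 3.46 × 10^6 m/s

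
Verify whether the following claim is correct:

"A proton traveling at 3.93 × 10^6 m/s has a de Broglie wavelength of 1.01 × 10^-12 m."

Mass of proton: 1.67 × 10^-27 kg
False

The claim is incorrect.

Using λ = h/(mv):
λ = (6.626 × 10^-34 J·s) / (1.67 × 10^-27 kg × 3.93 × 10^6 m/s)
λ = 1.01 × 10^-13 m

The actual wavelength differs from the claimed 1.01 × 10^-12 m.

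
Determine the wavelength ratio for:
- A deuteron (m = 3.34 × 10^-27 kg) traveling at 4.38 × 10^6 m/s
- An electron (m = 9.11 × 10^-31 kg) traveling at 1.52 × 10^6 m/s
λ₁/λ₂ = 9.47 × 10^-5

Using λ = h/(mv):

λ₁ = h/(m₁v₁) = 4.53 × 10^-14 m
λ₂ = h/(m₂v₂) = 4.79 × 10^-10 m

Ratio λ₁/λ₂ = (m₂v₂)/(m₁v₁)
         = (9.11 × 10^-31 kg × 1.52 × 10^6 m/s) / (3.34 × 10^-27 kg × 4.38 × 10^6 m/s)
         = 9.47 × 10^-5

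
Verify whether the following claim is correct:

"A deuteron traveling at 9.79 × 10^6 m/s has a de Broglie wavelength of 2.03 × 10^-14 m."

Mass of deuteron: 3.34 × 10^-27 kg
True

The claim is correct.

Using λ = h/(mv):
λ = (6.626 × 10^-34 J·s) / (3.34 × 10^-27 kg × 9.79 × 10^6 m/s)
λ = 2.03 × 10^-14 m

This matches the claimed value.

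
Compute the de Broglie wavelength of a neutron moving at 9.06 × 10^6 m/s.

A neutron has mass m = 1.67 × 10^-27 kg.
4.38 × 10^-14 m

Using the de Broglie relation λ = h/(mv):

λ = h/(mv)
λ = (6.626 × 10^-34 J·s) / (1.67 × 10^-27 kg × 9.06 × 10^6 m/s)
λ = 4.38 × 10^-14 m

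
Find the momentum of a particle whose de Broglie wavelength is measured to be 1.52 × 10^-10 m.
4.36 × 10^-24 kg·m/s

From the de Broglie relation λ = h/p, we solve for p:

p = h/λ
p = (6.626 × 10^-34 J·s) / (1.52 × 10^-10 m)
p = 4.36 × 10^-24 kg·m/s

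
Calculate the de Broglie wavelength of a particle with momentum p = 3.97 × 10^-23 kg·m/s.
1.67 × 10^-11 m

Using the de Broglie relation λ = h/p:

λ = h/p
λ = (6.626 × 10^-34 J·s) / (3.97 × 10^-23 kg·m/s)
λ = 1.67 × 10^-11 m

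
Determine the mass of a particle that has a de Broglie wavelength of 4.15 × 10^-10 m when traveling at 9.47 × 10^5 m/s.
1.69 × 10^-30 kg

From the de Broglie relation λ = h/(mv), we solve for m:

m = h/(λv)
m = (6.626 × 10^-34 J·s) / (4.15 × 10^-10 m × 9.47 × 10^5 m/s)
m = 1.69 × 10^-30 kg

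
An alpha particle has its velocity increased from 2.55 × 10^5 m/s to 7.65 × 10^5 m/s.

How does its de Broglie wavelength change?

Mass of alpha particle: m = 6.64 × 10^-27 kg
The wavelength decreases by a factor of 3.

Using λ = h/(mv):

Initial wavelength: λ₁ = h/(mv₁) = 3.91 × 10^-13 m
Final wavelength: λ₂ = h/(mv₂) = 1.30 × 10^-13 m

Since λ ∝ 1/v, when velocity increases by a factor of 3, the wavelength decreases by a factor of 3.

λ₂/λ₁ = v₁/v₂ = 1/3

The wavelength decreases by a factor of 3.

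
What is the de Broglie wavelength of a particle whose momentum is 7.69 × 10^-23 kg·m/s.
8.62 × 10^-12 m

Using the de Broglie relation λ = h/p:

λ = h/p
λ = (6.626 × 10^-34 J·s) / (7.69 × 10^-23 kg·m/s)
λ = 8.62 × 10^-12 m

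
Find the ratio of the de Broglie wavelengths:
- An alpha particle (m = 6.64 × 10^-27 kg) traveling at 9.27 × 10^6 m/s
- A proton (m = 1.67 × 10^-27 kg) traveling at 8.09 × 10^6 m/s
λ₁/λ₂ = 0.219

Using λ = h/(mv):

λ₁ = h/(m₁v₁) = 1.08 × 10^-14 m
λ₂ = h/(m₂v₂) = 4.90 × 10^-14 m

Ratio λ₁/λ₂ = (m₂v₂)/(m₁v₁)
         = (1.67 × 10^-27 kg × 8.09 × 10^6 m/s) / (6.64 × 10^-27 kg × 9.27 × 10^6 m/s)
         = 0.219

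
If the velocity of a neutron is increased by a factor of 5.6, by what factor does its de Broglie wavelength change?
The wavelength decreases by a factor of 5.6.

From λ = h/(mv), the wavelength is inversely proportional to velocity:

λ ∝ 1/v

If v → 5.6v, then λ → λ/5.6

When velocity is increased by a factor of 5.6, the wavelength decreases by a factor of 5.6.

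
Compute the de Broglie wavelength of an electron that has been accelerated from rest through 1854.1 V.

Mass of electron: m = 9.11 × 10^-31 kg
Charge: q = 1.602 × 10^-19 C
2.85 × 10^-11 m

When a particle is accelerated through voltage V, it gains kinetic energy KE = qV.

The de Broglie wavelength is then λ = h/√(2mqV):

λ = h/√(2mqV)
λ = (6.626 × 10^-34 J·s) / √(2 × 9.11 × 10^-31 kg × 1.602 × 10^-19 C × 1854.1 V)
λ = 2.85 × 10^-11 m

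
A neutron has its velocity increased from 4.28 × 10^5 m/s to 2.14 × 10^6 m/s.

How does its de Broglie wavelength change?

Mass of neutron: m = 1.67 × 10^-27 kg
The wavelength decreases by a factor of 5.

Using λ = h/(mv):

Initial wavelength: λ₁ = h/(mv₁) = 9.27 × 10^-13 m
Final wavelength: λ₂ = h/(mv₂) = 1.85 × 10^-13 m

Since λ ∝ 1/v, when velocity increases by a factor of 5, the wavelength decreases by a factor of 5.

λ₂/λ₁ = v₁/v₂ = 1/5

The wavelength decreases by a factor of 5.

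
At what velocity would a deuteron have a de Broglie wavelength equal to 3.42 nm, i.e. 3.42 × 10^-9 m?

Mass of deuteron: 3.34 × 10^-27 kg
5.80 × 10^1 m/s

From λ = h/(mv), solve for v:

v = h/(mλ)
v = (6.626 × 10^-34 J·s) / (3.34 × 10^-27 kg × 3.42 × 10^-9 m)
v = 5.80 × 10^1 m/s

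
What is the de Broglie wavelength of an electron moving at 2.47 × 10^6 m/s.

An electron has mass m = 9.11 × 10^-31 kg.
2.94 × 10^-10 m

Using the de Broglie relation λ = h/(mv):

λ = h/(mv)
λ = (6.626 × 10^-34 J·s) / (9.11 × 10^-31 kg × 2.47 × 10^6 m/s)
λ = 2.94 × 10^-10 m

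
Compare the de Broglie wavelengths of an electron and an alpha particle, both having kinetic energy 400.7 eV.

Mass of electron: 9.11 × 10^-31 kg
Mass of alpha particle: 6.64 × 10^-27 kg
The electron has the longer wavelength.

Using λ = h/√(2mKE):

For electron: λ₁ = h/√(2m₁KE) = 6.13 × 10^-11 m
For alpha particle: λ₂ = h/√(2m₂KE) = 7.18 × 10^-13 m

Since λ ∝ 1/√m at constant kinetic energy, the lighter particle has the longer wavelength.

The electron has the longer de Broglie wavelength.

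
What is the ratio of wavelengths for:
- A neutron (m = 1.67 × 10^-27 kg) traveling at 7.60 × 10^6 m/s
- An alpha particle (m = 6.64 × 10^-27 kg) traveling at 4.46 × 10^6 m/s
λ₁/λ₂ = 2.33

Using λ = h/(mv):

λ₁ = h/(m₁v₁) = 5.22 × 10^-14 m
λ₂ = h/(m₂v₂) = 2.24 × 10^-14 m

Ratio λ₁/λ₂ = (m₂v₂)/(m₁v₁)
         = (6.64 × 10^-27 kg × 4.46 × 10^6 m/s) / (1.67 × 10^-27 kg × 7.60 × 10^6 m/s)
         = 2.33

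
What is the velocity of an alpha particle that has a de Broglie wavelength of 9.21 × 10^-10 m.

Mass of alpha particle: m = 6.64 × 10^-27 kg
1.08 × 10^2 m/s

From the de Broglie relation λ = h/(mv), we solve for v:

v = h/(mλ)
v = (6.626 × 10^-34 J·s) / (6.64 × 10^-27 kg × 9.21 × 10^-10 m)
v = 1.08 × 10^2 m/s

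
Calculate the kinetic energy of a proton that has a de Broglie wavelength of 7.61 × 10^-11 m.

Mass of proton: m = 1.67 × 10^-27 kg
2.27 × 10^-20 J (or 0.142 eV)

From λ = h/√(2mKE), we solve for KE:

λ² = h²/(2mKE)
KE = h²/(2mλ²)
KE = (6.626 × 10^-34 J·s)² / (2 × 1.67 × 10^-27 kg × (7.61 × 10^-11 m)²)
KE = 2.27 × 10^-20 J
KE = 0.142 eV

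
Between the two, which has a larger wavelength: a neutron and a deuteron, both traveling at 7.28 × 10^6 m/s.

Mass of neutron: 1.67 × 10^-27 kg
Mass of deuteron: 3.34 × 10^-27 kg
The neutron has the longer wavelength.

Using λ = h/(mv), since both particles have the same velocity, the wavelength depends only on mass.

For neutron: λ₁ = h/(m₁v) = 5.45 × 10^-14 m
For deuteron: λ₂ = h/(m₂v) = 2.73 × 10^-14 m

Since λ ∝ 1/m at constant velocity, the lighter particle has the longer wavelength.

The neutron has the longer de Broglie wavelength.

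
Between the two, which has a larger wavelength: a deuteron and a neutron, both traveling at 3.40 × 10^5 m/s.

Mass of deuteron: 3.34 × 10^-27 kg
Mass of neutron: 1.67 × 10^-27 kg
The neutron has the longer wavelength.

Using λ = h/(mv), since both particles have the same velocity, the wavelength depends only on mass.

For deuteron: λ₁ = h/(m₁v) = 5.83 × 10^-13 m
For neutron: λ₂ = h/(m₂v) = 1.17 × 10^-12 m

Since λ ∝ 1/m at constant velocity, the lighter particle has the longer wavelength.

The neutron has the longer de Broglie wavelength.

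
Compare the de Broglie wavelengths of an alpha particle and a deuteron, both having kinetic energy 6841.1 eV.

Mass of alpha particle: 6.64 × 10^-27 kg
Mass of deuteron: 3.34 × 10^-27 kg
The deuteron has the longer wavelength.

Using λ = h/√(2mKE):

For alpha particle: λ₁ = h/√(2m₁KE) = 1.74 × 10^-13 m
For deuteron: λ₂ = h/√(2m₂KE) = 2.45 × 10^-13 m

Since λ ∝ 1/√m at constant kinetic energy, the lighter particle has the longer wavelength.

The deuteron has the longer de Broglie wavelength.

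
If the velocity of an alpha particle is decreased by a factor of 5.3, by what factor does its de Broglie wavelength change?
The wavelength increases by a factor of 5.3.

From λ = h/(mv), the wavelength is inversely proportional to velocity:

λ ∝ 1/v

If v → v/5.3, then λ → 5.3λ

When velocity is decreased by a factor of 5.3, the wavelength increases by a factor of 5.3.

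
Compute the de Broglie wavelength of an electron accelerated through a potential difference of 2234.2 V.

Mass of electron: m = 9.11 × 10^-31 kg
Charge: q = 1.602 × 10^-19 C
2.59 × 10^-11 m

When a particle is accelerated through voltage V, it gains kinetic energy KE = qV.

The de Broglie wavelength is then λ = h/√(2mqV):

λ = h/√(2mqV)
λ = (6.626 × 10^-34 J·s) / √(2 × 9.11 × 10^-31 kg × 1.602 × 10^-19 C × 2234.2 V)
λ = 2.59 × 10^-11 m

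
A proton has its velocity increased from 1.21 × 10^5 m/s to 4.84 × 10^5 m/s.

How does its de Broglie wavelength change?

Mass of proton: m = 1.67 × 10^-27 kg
The wavelength decreases by a factor of 4.

Using λ = h/(mv):

Initial wavelength: λ₁ = h/(mv₁) = 3.28 × 10^-12 m
Final wavelength: λ₂ = h/(mv₂) = 8.20 × 10^-13 m

Since λ ∝ 1/v, when velocity increases by a factor of 4, the wavelength decreases by a factor of 4.

λ₂/λ₁ = v₁/v₂ = 1/4

The wavelength decreases by a factor of 4.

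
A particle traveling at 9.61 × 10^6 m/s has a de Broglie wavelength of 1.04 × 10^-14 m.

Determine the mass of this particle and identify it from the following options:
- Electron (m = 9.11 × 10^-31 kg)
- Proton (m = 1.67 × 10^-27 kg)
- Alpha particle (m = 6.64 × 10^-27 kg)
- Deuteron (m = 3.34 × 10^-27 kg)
The particle is an alpha particle.

From λ = h/(mv), solve for mass:

m = h/(λv)
m = (6.626 × 10^-34 J·s) / (1.04 × 10^-14 m × 9.61 × 10^6 m/s)
m = 6.63 × 10^-27 kg

Comparing with the listed masses, this is closest to an alpha particle.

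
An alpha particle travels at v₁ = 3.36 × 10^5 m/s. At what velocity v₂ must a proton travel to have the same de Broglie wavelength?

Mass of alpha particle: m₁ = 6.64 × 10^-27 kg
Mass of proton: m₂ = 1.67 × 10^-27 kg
v₂ = 1.34 × 10^6 m/s

For equal de Broglie wavelengths: λ₁ = λ₂

h/(m₁v₁) = h/(m₂v₂)
m₁v₁ = m₂v₂
v₂ = v₁ · (m₁/m₂)

v₂ = 3.36 × 10^5 m/s × (6.64 × 10^-27 kg / 1.67 × 10^-27 kg)
v₂ = 1.34 × 10^6 m/s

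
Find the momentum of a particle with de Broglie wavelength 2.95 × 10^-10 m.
2.25 × 10^-24 kg·m/s

From the de Broglie relation λ = h/p, we solve for p:

p = h/λ
p = (6.626 × 10^-34 J·s) / (2.95 × 10^-10 m)
p = 2.25 × 10^-24 kg·m/s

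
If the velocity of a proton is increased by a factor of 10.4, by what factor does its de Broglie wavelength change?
The wavelength decreases by a factor of 10.4.

From λ = h/(mv), the wavelength is inversely proportional to velocity:

λ ∝ 1/v

If v → 10.4v, then λ → λ/10.4

When velocity is increased by a factor of 10.4, the wavelength decreases by a factor of 10.4.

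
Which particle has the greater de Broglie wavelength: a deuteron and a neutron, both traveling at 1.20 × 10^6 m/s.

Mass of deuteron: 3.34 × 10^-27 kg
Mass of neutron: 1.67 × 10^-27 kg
The neutron has the longer wavelength.

Using λ = h/(mv), since both particles have the same velocity, the wavelength depends only on mass.

For deuteron: λ₁ = h/(m₁v) = 1.65 × 10^-13 m
For neutron: λ₂ = h/(m₂v) = 3.31 × 10^-13 m

Since λ ∝ 1/m at constant velocity, the lighter particle has the longer wavelength.

The neutron has the longer de Broglie wavelength.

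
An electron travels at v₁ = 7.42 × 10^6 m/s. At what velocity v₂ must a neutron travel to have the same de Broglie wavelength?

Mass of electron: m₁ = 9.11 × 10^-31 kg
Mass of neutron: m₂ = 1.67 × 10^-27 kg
v₂ = 4.05 × 10^3 m/s

For equal de Broglie wavelengths: λ₁ = λ₂

h/(m₁v₁) = h/(m₂v₂)
m₁v₁ = m₂v₂
v₂ = v₁ · (m₁/m₂)

v₂ = 7.42 × 10^6 m/s × (9.11 × 10^-31 kg / 1.67 × 10^-27 kg)
v₂ = 4.05 × 10^3 m/s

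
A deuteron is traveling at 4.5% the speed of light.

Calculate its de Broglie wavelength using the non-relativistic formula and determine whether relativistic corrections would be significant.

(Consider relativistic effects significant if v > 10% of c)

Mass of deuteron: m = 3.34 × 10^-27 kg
No, relativistic corrections are not needed.

Using the non-relativistic de Broglie formula λ = h/(mv):

v = 4.5% × c = 1.349 × 10^7 m/s

λ = h/(mv)
λ = (6.626 × 10^-34 J·s) / (3.34 × 10^-27 kg × 1.349 × 10^7 m/s)
λ = 1.47 × 10^-14 m

Since v = 4.5% of c < 10% of c, relativistic corrections are NOT significant and this non-relativistic result is a good approximation.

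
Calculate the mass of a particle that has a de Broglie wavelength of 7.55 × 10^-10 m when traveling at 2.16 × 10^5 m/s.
4.06 × 10^-30 kg

From the de Broglie relation λ = h/(mv), we solve for m:

m = h/(λv)
m = (6.626 × 10^-34 J·s) / (7.55 × 10^-10 m × 2.16 × 10^5 m/s)
m = 4.06 × 10^-30 kg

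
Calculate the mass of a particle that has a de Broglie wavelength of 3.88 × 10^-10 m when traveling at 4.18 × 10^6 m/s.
4.09 × 10^-31 kg

From the de Broglie relation λ = h/(mv), we solve for m:

m = h/(λv)
m = (6.626 × 10^-34 J·s) / (3.88 × 10^-10 m × 4.18 × 10^6 m/s)
m = 4.09 × 10^-31 kg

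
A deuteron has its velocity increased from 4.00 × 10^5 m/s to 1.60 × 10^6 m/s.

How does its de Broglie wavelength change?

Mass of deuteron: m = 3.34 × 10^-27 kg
The wavelength decreases by a factor of 4.

Using λ = h/(mv):

Initial wavelength: λ₁ = h/(mv₁) = 4.96 × 10^-13 m
Final wavelength: λ₂ = h/(mv₂) = 1.24 × 10^-13 m

Since λ ∝ 1/v, when velocity increases by a factor of 4, the wavelength decreases by a factor of 4.

λ₂/λ₁ = v₁/v₂ = 1/4

The wavelength decreases by a factor of 4.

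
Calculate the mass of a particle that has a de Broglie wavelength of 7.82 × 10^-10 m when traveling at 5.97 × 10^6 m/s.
1.42 × 10^-31 kg

From the de Broglie relation λ = h/(mv), we solve for m:

m = h/(λv)
m = (6.626 × 10^-34 J·s) / (7.82 × 10^-10 m × 5.97 × 10^6 m/s)
m = 1.42 × 10^-31 kg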